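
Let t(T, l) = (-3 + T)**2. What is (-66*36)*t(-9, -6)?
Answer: -342144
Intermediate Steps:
(-66*36)*t(-9, -6) = (-66*36)*(-3 - 9)**2 = -2376*(-12)**2 = -2376*144 = -342144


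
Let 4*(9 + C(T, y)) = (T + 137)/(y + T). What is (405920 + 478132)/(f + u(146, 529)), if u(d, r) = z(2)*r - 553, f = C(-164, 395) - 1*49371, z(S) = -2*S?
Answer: -272288016/16031101 ≈ -16.985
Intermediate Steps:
C(T, y) = -9 + (137 + T)/(4*(T + y)) (C(T, y) = -9 + ((T + 137)/(y + T))/4 = -9 + ((137 + T)/(T + y))/4 = -9 + (137 + T)/(4*(T + y)))
f = -15209049/308 (f = (137 - 36*395 - 35*(-164))/(4*(-164 + 395)) - 1*49371 = (¼)*(137 - 14220 + 5740)/231 - 49371 = (¼)*(1/231)*(-8343) - 49371 = -2781/308 - 49371 = -15209049/308 ≈ -49380.)
u(d, r) = -553 - 4*r (u(d, r) = (-2*2)*r - 553 = -4*r - 553 = -553 - 4*r)
(405920 + 478132)/(f + u(146, 529)) = (405920 + 478132)/(-15209049/308 + (-553 - 4*529)) = 884052/(-15209049/308 + (-553 - 2116)) = 884052/(-15209049/308 - 2669) = 884052/(-16031101/308) = 884052*(-308/16031101) = -272288016/16031101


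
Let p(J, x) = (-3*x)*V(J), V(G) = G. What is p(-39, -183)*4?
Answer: -85644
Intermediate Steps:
p(J, x) = -3*J*x (p(J, x) = (-3*x)*J = -3*J*x)
p(-39, -183)*4 = -3*(-39)*(-183)*4 = -21411*4 = -85644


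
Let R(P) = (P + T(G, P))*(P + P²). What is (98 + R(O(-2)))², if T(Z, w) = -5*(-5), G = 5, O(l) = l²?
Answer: 459684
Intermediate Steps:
T(Z, w) = 25
R(P) = (25 + P)*(P + P²) (R(P) = (P + 25)*(P + P²) = (25 + P)*(P + P²))
(98 + R(O(-2)))² = (98 + (-2)²*(25 + ((-2)²)² + 26*(-2)²))² = (98 + 4*(25 + 4² + 26*4))² = (98 + 4*(25 + 16 + 104))² = (98 + 4*145)² = (98 + 580)² = 678² = 459684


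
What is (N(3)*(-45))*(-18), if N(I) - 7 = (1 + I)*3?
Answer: 15390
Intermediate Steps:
N(I) = 10 + 3*I (N(I) = 7 + (1 + I)*3 = 7 + (3 + 3*I) = 10 + 3*I)
(N(3)*(-45))*(-18) = ((10 + 3*3)*(-45))*(-18) = ((10 + 9)*(-45))*(-18) = (19*(-45))*(-18) = -855*(-18) = 15390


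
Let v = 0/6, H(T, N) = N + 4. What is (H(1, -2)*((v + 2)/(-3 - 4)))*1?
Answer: -4/7 ≈ -0.57143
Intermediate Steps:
H(T, N) = 4 + N
v = 0 (v = 0*(⅙) = 0)
(H(1, -2)*((v + 2)/(-3 - 4)))*1 = ((4 - 2)*((0 + 2)/(-3 - 4)))*1 = (2*(2/(-7)))*1 = (2*(-⅐*2))*1 = (2*(-2/7))*1 = -4/7*1 = -4/7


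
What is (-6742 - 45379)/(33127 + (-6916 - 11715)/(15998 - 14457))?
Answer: -80318461/51030076 ≈ -1.5739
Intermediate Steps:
(-6742 - 45379)/(33127 + (-6916 - 11715)/(15998 - 14457)) = -52121/(33127 - 18631/1541) = -52121/51030076/1541 = -52121*1541/51030076 = -80318461/51030076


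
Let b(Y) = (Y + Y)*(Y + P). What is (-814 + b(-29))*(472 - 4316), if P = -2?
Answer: -3782496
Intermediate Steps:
b(Y) = 2*Y*(-2 + Y) (b(Y) = (Y + Y)*(Y - 2) = (2*Y)*(-2 + Y) = 2*Y*(-2 + Y))
(-814 + b(-29))*(472 - 4316) = (-814 + 2*(-29)*(-2 - 29))*(472 - 4316) = (-814 + 2*(-29)*(-31))*(-3844) = (-814 + 1798)*(-3844) = 984*(-3844) = -3782496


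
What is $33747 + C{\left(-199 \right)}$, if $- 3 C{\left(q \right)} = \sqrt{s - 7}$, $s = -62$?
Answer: $33747 - \frac{i \sqrt{69}}{3} \approx 33747.0 - 2.7689 i$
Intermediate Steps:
$C{\left(q \right)} = - \frac{i \sqrt{69}}{3}$ ($C{\left(q \right)} = - \frac{\sqrt{-62 - 7}}{3} = - \frac{\sqrt{-69}}{3} = - \frac{i \sqrt{69}}{3}$)
$33747 + C{\left(-199 \right)} = 33747 - \frac{i \sqrt{69}}{3}$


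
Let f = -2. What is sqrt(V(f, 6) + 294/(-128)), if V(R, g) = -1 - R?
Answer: I*sqrt(83)/8 ≈ 1.1388*I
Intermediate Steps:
sqrt(V(f, 6) + 294/(-128)) = sqrt((-1 - 1*(-2)) + 294/(-128)) = sqrt((-1 + 2) + 294*(-1/128)) = sqrt(1 - 147/64) = sqrt(-83/64) = I*sqrt(83)/8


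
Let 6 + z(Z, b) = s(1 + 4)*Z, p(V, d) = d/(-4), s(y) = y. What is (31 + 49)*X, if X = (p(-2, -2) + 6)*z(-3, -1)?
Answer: -10920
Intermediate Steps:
p(V, d) = -d/4 (p(V, d) = d*(-¼) = -d/4)
z(Z, b) = -6 + 5*Z (z(Z, b) = -6 + (1 + 4)*Z = -6 + 5*Z)
X = -273/2 (X = (-¼*(-2) + 6)*(-6 + 5*(-3)) = (½ + 6)*(-6 - 15) = (13/2)*(-21) = -273/2 ≈ -136.50)
(31 + 49)*X = (31 + 49)*(-273/2) = 80*(-273/2) = -10920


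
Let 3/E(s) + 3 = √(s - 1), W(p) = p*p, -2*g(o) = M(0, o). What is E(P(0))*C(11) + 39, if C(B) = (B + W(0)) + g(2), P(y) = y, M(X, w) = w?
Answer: 30 - 3*I ≈ 30.0 - 3.0*I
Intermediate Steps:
g(o) = -o/2
W(p) = p²
E(s) = 3/(-3 + √(-1 + s)) (E(s) = 3/(-3 + √(s - 1)) = 3/(-3 + √(-1 + s)))
C(B) = -1 + B (C(B) = (B + 0²) - ½*2 = (B + 0) - 1 = B - 1 = -1 + B)
E(P(0))*C(11) + 39 = (3/(-3 + √(-1 + 0)))*(-1 + 11) + 39 = (3/(-3 + √(-1)))*10 + 39 = (3/(-3 + I))*10 + 39 = (3*((-3 - I)/10))*10 + 39 = (3*(-3 - I)/10)*10 + 39 = 3*(-3 - I) + 39 = 39 + 3*(-3 - I)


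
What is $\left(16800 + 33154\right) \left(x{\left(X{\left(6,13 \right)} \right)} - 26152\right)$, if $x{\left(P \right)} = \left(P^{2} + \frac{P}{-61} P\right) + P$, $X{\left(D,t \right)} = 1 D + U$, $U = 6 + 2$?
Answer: $- \frac{79060097732}{61} \approx -1.2961 \cdot 10^{9}$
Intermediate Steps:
$U = 8$
$X{\left(D,t \right)} = 8 + D$ ($X{\left(D,t \right)} = 1 D + 8 = D + 8 = 8 + D$)
$x{\left(P \right)} = P + \frac{60 P^{2}}{61}$ ($x{\left(P \right)} = \left(P^{2} + P \left(- \frac{1}{61}\right) P\right) + P = \left(P^{2} + - \frac{P}{61} P\right) + P = \left(P^{2} - \frac{P^{2}}{61}\right) + P = \frac{60 P^{2}}{61} + P = P + \frac{60 P^{2}}{61}$)
$\left(16800 + 33154\right) \left(x{\left(X{\left(6,13 \right)} \right)} - 26152\right) = \left(16800 + 33154\right) \left(\frac{\left(8 + 6\right) \left(61 + 60 \left(8 + 6\right)\right)}{61} - 26152\right) = 49954 \left(\frac{1}{61} \cdot 14 \left(61 + 60 \cdot 14\right) - 26152\right) = 49954 \left(\frac{1}{61} \cdot 14 \left(61 + 840\right) - 26152\right) = 49954 \left(\frac{1}{61} \cdot 14 \cdot 901 - 26152\right) = 49954 \left(\frac{12614}{61} - 26152\right) = 49954 \left(- \frac{1582658}{61}\right) = - \frac{79060097732}{61}$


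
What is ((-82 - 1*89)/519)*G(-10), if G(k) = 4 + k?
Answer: 342/173 ≈ 1.9769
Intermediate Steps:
((-82 - 1*89)/519)*G(-10) = ((-82 - 1*89)/519)*(4 - 10) = ((-82 - 89)*(1/519))*(-6) = -171*1/519*(-6) = -57/173*(-6) = 342/173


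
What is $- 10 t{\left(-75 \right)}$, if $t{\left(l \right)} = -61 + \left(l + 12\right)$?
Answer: $1240$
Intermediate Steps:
$t{\left(l \right)} = -49 + l$ ($t{\left(l \right)} = -61 + \left(12 + l\right) = -49 + l$)
$- 10 t{\left(-75 \right)} = - 10 \left(-49 - 75\right) = \left(-10\right) \left(-124\right) = 1240$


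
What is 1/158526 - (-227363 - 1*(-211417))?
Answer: 2527855597/158526 ≈ 15946.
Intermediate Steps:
1/158526 - (-227363 - 1*(-211417)) = 1/158526 - (-227363 + 211417) = 1/158526 - 1*(-15946) = 1/158526 + 15946 = 2527855597/158526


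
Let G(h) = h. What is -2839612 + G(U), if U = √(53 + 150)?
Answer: -2839612 + √203 ≈ -2.8396e+6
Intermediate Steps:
U = √203 ≈ 14.248
-2839612 + G(U) = -2839612 + √203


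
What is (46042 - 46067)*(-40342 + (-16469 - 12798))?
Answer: 1740225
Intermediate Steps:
(46042 - 46067)*(-40342 + (-16469 - 12798)) = -25*(-40342 - 29267) = -25*(-69609) = 1740225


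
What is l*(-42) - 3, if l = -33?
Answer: 1383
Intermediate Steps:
l*(-42) - 3 = -33*(-42) - 3 = 1386 - 3 = 1383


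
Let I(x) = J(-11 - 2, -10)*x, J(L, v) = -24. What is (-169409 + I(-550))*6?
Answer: -937254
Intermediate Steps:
I(x) = -24*x
(-169409 + I(-550))*6 = (-169409 - 24*(-550))*6 = (-169409 + 13200)*6 = -156209*6 = -937254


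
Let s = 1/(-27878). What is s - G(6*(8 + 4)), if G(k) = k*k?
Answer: -144519553/27878 ≈ -5184.0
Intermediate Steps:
G(k) = k²
s = -1/27878 ≈ -3.5871e-5
s - G(6*(8 + 4)) = -1/27878 - (6*(8 + 4))² = -1/27878 - (6*12)² = -1/27878 - 1*72² = -1/27878 - 1*5184 = -1/27878 - 5184 = -144519553/27878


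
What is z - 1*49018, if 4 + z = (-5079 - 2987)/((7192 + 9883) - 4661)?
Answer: -304283587/6207 ≈ -49023.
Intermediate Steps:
z = -28861/6207 (z = -4 + (-5079 - 2987)/((7192 + 9883) - 4661) = -4 - 8066/(17075 - 4661) = -4 - 8066/12414 = -4 - 8066*1/12414 = -4 - 4033/6207 = -28861/6207 ≈ -4.6497)
z - 1*49018 = -28861/6207 - 1*49018 = -28861/6207 - 49018 = -304283587/6207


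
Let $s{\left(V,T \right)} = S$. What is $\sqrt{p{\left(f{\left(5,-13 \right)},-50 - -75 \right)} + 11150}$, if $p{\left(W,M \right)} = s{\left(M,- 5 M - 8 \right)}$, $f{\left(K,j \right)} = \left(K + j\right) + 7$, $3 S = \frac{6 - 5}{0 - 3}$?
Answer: $\frac{\sqrt{100349}}{3} \approx 105.59$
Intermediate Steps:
$S = - \frac{1}{9}$ ($S = \frac{\left(6 - 5\right) \frac{1}{0 - 3}}{3} = \frac{1 \frac{1}{-3}}{3} = \frac{1 \left(- \frac{1}{3}\right)}{3} = \frac{1}{3} \left(- \frac{1}{3}\right) = - \frac{1}{9} \approx -0.11111$)
$s{\left(V,T \right)} = - \frac{1}{9}$
$f{\left(K,j \right)} = 7 + K + j$
$p{\left(W,M \right)} = - \frac{1}{9}$
$\sqrt{p{\left(f{\left(5,-13 \right)},-50 - -75 \right)} + 11150} = \sqrt{- \frac{1}{9} + 11150} = \sqrt{\frac{100349}{9}} = \frac{\sqrt{100349}}{3}$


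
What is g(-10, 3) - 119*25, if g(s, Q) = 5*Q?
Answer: -2960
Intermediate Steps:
g(-10, 3) - 119*25 = 5*3 - 119*25 = 15 - 2975 = -2960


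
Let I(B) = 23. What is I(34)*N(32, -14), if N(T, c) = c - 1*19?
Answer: -759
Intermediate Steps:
N(T, c) = -19 + c (N(T, c) = c - 19 = -19 + c)
I(34)*N(32, -14) = 23*(-19 - 14) = 23*(-33) = -759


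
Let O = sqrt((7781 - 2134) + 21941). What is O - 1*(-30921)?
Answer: 30921 + 22*sqrt(57) ≈ 31087.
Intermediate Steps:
O = 22*sqrt(57) (O = sqrt(5647 + 21941) = sqrt(27588) = 22*sqrt(57) ≈ 166.10)
O - 1*(-30921) = 22*sqrt(57) - 1*(-30921) = 22*sqrt(57) + 30921 = 30921 + 22*sqrt(57)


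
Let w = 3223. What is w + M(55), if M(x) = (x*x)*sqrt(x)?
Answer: 3223 + 3025*sqrt(55) ≈ 25657.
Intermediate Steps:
M(x) = x**(5/2) (M(x) = x**2*sqrt(x) = x**(5/2))
w + M(55) = 3223 + 55**(5/2) = 3223 + 3025*sqrt(55)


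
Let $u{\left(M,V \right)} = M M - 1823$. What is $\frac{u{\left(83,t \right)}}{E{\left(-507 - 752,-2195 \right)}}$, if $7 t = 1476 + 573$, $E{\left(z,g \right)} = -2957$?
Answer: $- \frac{5066}{2957} \approx -1.7132$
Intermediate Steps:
$t = \frac{2049}{7}$ ($t = \frac{1476 + 573}{7} = \frac{1}{7} \cdot 2049 = \frac{2049}{7} \approx 292.71$)
$u{\left(M,V \right)} = -1823 + M^{2}$ ($u{\left(M,V \right)} = M^{2} - 1823 = -1823 + M^{2}$)
$\frac{u{\left(83,t \right)}}{E{\left(-507 - 752,-2195 \right)}} = \frac{-1823 + 83^{2}}{-2957} = \left(-1823 + 6889\right) \left(- \frac{1}{2957}\right) = 5066 \left(- \frac{1}{2957}\right) = - \frac{5066}{2957}$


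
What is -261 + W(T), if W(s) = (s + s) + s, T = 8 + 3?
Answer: -228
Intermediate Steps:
T = 11
W(s) = 3*s (W(s) = 2*s + s = 3*s)
-261 + W(T) = -261 + 3*11 = -261 + 33 = -228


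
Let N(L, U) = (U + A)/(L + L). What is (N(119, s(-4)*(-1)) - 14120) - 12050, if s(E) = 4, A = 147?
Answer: -6228317/238 ≈ -26169.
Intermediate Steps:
N(L, U) = (147 + U)/(2*L) (N(L, U) = (U + 147)/(L + L) = (147 + U)/((2*L)) = (147 + U)*(1/(2*L)) = (147 + U)/(2*L))
(N(119, s(-4)*(-1)) - 14120) - 12050 = ((½)*(147 + 4*(-1))/119 - 14120) - 12050 = ((½)*(1/119)*(147 - 4) - 14120) - 12050 = ((½)*(1/119)*143 - 14120) - 12050 = (143/238 - 14120) - 12050 = -3360417/238 - 12050 = -6228317/238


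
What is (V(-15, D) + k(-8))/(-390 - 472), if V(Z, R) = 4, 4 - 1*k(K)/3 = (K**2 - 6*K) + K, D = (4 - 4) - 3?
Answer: 148/431 ≈ 0.34339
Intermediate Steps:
D = -3 (D = 0 - 3 = -3)
k(K) = 12 - 3*K**2 + 15*K (k(K) = 12 - 3*((K**2 - 6*K) + K) = 12 - 3*(K**2 - 5*K) = 12 + (-3*K**2 + 15*K) = 12 - 3*K**2 + 15*K)
(V(-15, D) + k(-8))/(-390 - 472) = (4 + (12 - 3*(-8)**2 + 15*(-8)))/(-390 - 472) = (4 + (12 - 3*64 - 120))/(-862) = (4 + (12 - 192 - 120))*(-1/862) = (4 - 300)*(-1/862) = -296*(-1/862) = 148/431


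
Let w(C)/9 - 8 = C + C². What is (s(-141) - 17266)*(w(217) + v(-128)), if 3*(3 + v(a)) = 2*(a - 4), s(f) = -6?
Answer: -7353294920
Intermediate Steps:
v(a) = -17/3 + 2*a/3 (v(a) = -3 + (2*(a - 4))/3 = -3 + (2*(-4 + a))/3 = -3 + (-8 + 2*a)/3 = -3 + (-8/3 + 2*a/3) = -17/3 + 2*a/3)
w(C) = 72 + 9*C + 9*C² (w(C) = 72 + 9*(C + C²) = 72 + (9*C + 9*C²) = 72 + 9*C + 9*C²)
(s(-141) - 17266)*(w(217) + v(-128)) = (-6 - 17266)*((72 + 9*217 + 9*217²) + (-17/3 + (⅔)*(-128))) = -17272*((72 + 1953 + 9*47089) + (-17/3 - 256/3)) = -17272*((72 + 1953 + 423801) - 91) = -17272*(425826 - 91) = -17272*425735 = -7353294920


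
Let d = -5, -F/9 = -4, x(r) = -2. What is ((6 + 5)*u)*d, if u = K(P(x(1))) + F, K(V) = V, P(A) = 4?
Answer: -2200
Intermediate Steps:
F = 36 (F = -9*(-4) = 36)
u = 40 (u = 4 + 36 = 40)
((6 + 5)*u)*d = ((6 + 5)*40)*(-5) = (11*40)*(-5) = 440*(-5) = -2200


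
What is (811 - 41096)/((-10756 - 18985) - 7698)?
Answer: 40285/37439 ≈ 1.0760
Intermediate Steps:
(811 - 41096)/((-10756 - 18985) - 7698) = -40285/(-29741 - 7698) = -40285/(-37439) = -40285*(-1/37439) = 40285/37439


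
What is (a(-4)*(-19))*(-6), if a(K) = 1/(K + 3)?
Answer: -114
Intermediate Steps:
a(K) = 1/(3 + K)
(a(-4)*(-19))*(-6) = (-19/(3 - 4))*(-6) = (-19/(-1))*(-6) = -1*(-19)*(-6) = 19*(-6) = -114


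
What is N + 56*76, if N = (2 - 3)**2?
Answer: 4257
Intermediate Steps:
N = 1 (N = (-1)**2 = 1)
N + 56*76 = 1 + 56*76 = 1 + 4256 = 4257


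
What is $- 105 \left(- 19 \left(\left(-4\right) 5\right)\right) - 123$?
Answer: $-40023$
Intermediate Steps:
$- 105 \left(- 19 \left(\left(-4\right) 5\right)\right) - 123 = - 105 \left(\left(-19\right) \left(-20\right)\right) - 123 = \left(-105\right) 380 - 123 = -39900 - 123 = -40023$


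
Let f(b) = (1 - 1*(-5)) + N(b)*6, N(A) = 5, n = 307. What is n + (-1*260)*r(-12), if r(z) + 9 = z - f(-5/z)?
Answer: 15127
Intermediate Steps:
f(b) = 36 (f(b) = (1 - 1*(-5)) + 5*6 = (1 + 5) + 30 = 6 + 30 = 36)
r(z) = -45 + z (r(z) = -9 + (z - 1*36) = -9 + (z - 36) = -9 + (-36 + z) = -45 + z)
n + (-1*260)*r(-12) = 307 + (-1*260)*(-45 - 12) = 307 - 260*(-57) = 307 + 14820 = 15127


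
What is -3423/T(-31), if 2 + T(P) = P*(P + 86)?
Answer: 1141/569 ≈ 2.0053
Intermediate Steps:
T(P) = -2 + P*(86 + P) (T(P) = -2 + P*(P + 86) = -2 + P*(86 + P))
-3423/T(-31) = -3423/(-2 + (-31)² + 86*(-31)) = -3423/(-2 + 961 - 2666) = -3423/(-1707) = -3423*(-1/1707) = 1141/569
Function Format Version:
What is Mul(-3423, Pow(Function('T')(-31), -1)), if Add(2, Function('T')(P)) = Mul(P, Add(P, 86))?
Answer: Rational(1141, 569) ≈ 2.0053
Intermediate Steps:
Function('T')(P) = Add(-2, Mul(P, Add(86, P))) (Function('T')(P) = Add(-2, Mul(P, Add(P, 86))) = Add(-2, Mul(P, Add(86, P))))
Mul(-3423, Pow(Function('T')(-31), -1)) = Mul(-3423, Pow(Add(-2, Pow(-31, 2), Mul(86, -31)), -1)) = Mul(-3423, Pow(Add(-2, 961, -2666), -1)) = Mul(-3423, Pow(-1707, -1)) = Mul(-3423, Rational(-1, 1707)) = Rational(1141, 569)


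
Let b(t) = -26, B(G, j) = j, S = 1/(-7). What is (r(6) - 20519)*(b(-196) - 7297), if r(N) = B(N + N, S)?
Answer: 1051831782/7 ≈ 1.5026e+8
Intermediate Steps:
S = -1/7 ≈ -0.14286
r(N) = -1/7
(r(6) - 20519)*(b(-196) - 7297) = (-1/7 - 20519)*(-26 - 7297) = -143634/7*(-7323) = 1051831782/7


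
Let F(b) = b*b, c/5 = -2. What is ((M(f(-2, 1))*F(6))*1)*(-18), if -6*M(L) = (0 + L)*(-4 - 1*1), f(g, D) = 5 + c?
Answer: 2700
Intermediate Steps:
c = -10 (c = 5*(-2) = -10)
F(b) = b**2
f(g, D) = -5 (f(g, D) = 5 - 10 = -5)
M(L) = 5*L/6 (M(L) = -(0 + L)*(-4 - 1*1)/6 = -L*(-4 - 1)/6 = -L*(-5)/6 = -(-5)*L/6 = 5*L/6)
((M(f(-2, 1))*F(6))*1)*(-18) = ((((5/6)*(-5))*6**2)*1)*(-18) = (-25/6*36*1)*(-18) = -150*1*(-18) = -150*(-18) = 2700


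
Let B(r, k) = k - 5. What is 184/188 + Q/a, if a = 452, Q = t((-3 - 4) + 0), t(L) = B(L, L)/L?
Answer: 36527/37177 ≈ 0.98252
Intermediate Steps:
B(r, k) = -5 + k
t(L) = (-5 + L)/L
Q = 12/7 (Q = (-5 + ((-3 - 4) + 0))/((-3 - 4) + 0) = (-5 + (-7 + 0))/(-7 + 0) = (-5 - 7)/(-7) = -⅐*(-12) = 12/7 ≈ 1.7143)
184/188 + Q/a = 184/188 + (12/7)/452 = 184*(1/188) + (12/7)*(1/452) = 46/47 + 3/791 = 36527/37177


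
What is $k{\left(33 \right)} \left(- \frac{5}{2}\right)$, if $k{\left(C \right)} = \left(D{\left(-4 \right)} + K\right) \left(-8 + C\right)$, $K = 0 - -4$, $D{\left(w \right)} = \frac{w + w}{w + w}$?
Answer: $- \frac{625}{2} \approx -312.5$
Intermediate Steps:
$D{\left(w \right)} = 1$ ($D{\left(w \right)} = \frac{2 w}{2 w} = 2 w \frac{1}{2 w} = 1$)
$K = 4$ ($K = 0 + 4 = 4$)
$k{\left(C \right)} = -40 + 5 C$ ($k{\left(C \right)} = \left(1 + 4\right) \left(-8 + C\right) = 5 \left(-8 + C\right) = -40 + 5 C$)
$k{\left(33 \right)} \left(- \frac{5}{2}\right) = \left(-40 + 5 \cdot 33\right) \left(- \frac{5}{2}\right) = \left(-40 + 165\right) \left(\left(-5\right) \frac{1}{2}\right) = 125 \left(- \frac{5}{2}\right) = - \frac{625}{2}$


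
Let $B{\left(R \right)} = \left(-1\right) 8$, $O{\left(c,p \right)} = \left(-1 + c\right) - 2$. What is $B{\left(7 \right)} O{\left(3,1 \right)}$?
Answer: $0$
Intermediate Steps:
$O{\left(c,p \right)} = -3 + c$
$B{\left(R \right)} = -8$
$B{\left(7 \right)} O{\left(3,1 \right)} = - 8 \left(-3 + 3\right) = \left(-8\right) 0 = 0$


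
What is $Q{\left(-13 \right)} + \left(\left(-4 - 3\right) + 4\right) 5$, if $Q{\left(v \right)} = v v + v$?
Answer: $141$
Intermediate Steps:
$Q{\left(v \right)} = v + v^{2}$ ($Q{\left(v \right)} = v^{2} + v = v + v^{2}$)
$Q{\left(-13 \right)} + \left(\left(-4 - 3\right) + 4\right) 5 = - 13 \left(1 - 13\right) + \left(\left(-4 - 3\right) + 4\right) 5 = \left(-13\right) \left(-12\right) + \left(\left(-4 - 3\right) + 4\right) 5 = 156 + \left(-7 + 4\right) 5 = 156 - 15 = 141$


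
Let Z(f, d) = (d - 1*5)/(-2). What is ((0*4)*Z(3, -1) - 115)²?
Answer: 13225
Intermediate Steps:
Z(f, d) = 5/2 - d/2 (Z(f, d) = (d - 5)*(-½) = (-5 + d)*(-½) = 5/2 - d/2)
((0*4)*Z(3, -1) - 115)² = ((0*4)*(5/2 - ½*(-1)) - 115)² = (0*(5/2 + ½) - 115)² = (0*3 - 115)² = (0 - 115)² = (-115)² = 13225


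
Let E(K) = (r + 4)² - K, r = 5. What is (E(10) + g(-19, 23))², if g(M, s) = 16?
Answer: 7569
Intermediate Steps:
E(K) = 81 - K (E(K) = (5 + 4)² - K = 9² - K = 81 - K)
(E(10) + g(-19, 23))² = ((81 - 1*10) + 16)² = ((81 - 10) + 16)² = (71 + 16)² = 87² = 7569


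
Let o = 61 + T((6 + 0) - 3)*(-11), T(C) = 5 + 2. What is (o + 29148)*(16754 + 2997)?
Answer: 575386132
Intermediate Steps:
T(C) = 7
o = -16 (o = 61 + 7*(-11) = 61 - 77 = -16)
(o + 29148)*(16754 + 2997) = (-16 + 29148)*(16754 + 2997) = 29132*19751 = 575386132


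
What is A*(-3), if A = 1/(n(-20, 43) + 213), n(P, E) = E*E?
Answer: -3/2062 ≈ -0.0014549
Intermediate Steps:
n(P, E) = E²
A = 1/2062 (A = 1/(43² + 213) = 1/(1849 + 213) = 1/2062 ≈ 0.00048497)
A*(-3) = (1/2062)*(-3) = -3/2062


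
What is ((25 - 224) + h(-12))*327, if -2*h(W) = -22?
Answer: -61476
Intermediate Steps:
h(W) = 11 (h(W) = -½*(-22) = 11)
((25 - 224) + h(-12))*327 = ((25 - 224) + 11)*327 = (-199 + 11)*327 = -188*327 = -61476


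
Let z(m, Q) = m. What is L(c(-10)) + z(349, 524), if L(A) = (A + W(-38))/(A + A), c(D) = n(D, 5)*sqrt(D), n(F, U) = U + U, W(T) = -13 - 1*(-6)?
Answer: 699/2 + 7*I*sqrt(10)/200 ≈ 349.5 + 0.11068*I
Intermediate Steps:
W(T) = -7 (W(T) = -13 + 6 = -7)
n(F, U) = 2*U
c(D) = 10*sqrt(D) (c(D) = (2*5)*sqrt(D) = 10*sqrt(D))
L(A) = (-7 + A)/(2*A) (L(A) = (A - 7)/(A + A) = (-7 + A)/((2*A)) = (-7 + A)*(1/(2*A)) = (-7 + A)/(2*A))
L(c(-10)) + z(349, 524) = (-7 + 10*sqrt(-10))/(2*((10*sqrt(-10)))) + 349 = (-7 + 10*(I*sqrt(10)))/(2*((10*(I*sqrt(10))))) + 349 = (-7 + 10*I*sqrt(10))/(2*((10*I*sqrt(10)))) + 349 = (-I*sqrt(10)/100)*(-7 + 10*I*sqrt(10))/2 + 349 = -I*sqrt(10)*(-7 + 10*I*sqrt(10))/200 + 349 = 349 - I*sqrt(10)*(-7 + 10*I*sqrt(10))/200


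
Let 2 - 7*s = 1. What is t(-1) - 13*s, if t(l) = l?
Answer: -20/7 ≈ -2.8571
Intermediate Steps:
s = ⅐ (s = 2/7 - ⅐*1 = 2/7 - ⅐ = ⅐ ≈ 0.14286)
t(-1) - 13*s = -1 - 13*⅐ = -1 - 13/7 = -20/7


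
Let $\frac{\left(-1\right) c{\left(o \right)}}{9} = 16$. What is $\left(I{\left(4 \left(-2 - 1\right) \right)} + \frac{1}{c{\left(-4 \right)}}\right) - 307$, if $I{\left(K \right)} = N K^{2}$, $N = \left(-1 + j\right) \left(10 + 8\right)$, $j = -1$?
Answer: $- \frac{790705}{144} \approx -5491.0$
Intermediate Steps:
$c{\left(o \right)} = -144$ ($c{\left(o \right)} = \left(-9\right) 16 = -144$)
$N = -36$ ($N = \left(-1 - 1\right) \left(10 + 8\right) = \left(-2\right) 18 = -36$)
$I{\left(K \right)} = - 36 K^{2}$
$\left(I{\left(4 \left(-2 - 1\right) \right)} + \frac{1}{c{\left(-4 \right)}}\right) - 307 = \left(- 36 \left(4 \left(-2 - 1\right)\right)^{2} + \frac{1}{-144}\right) - 307 = \left(- 36 \left(4 \left(-3\right)\right)^{2} - \frac{1}{144}\right) - 307 = \left(- 36 \left(-12\right)^{2} - \frac{1}{144}\right) - 307 = \left(\left(-36\right) 144 - \frac{1}{144}\right) - 307 = \left(-5184 - \frac{1}{144}\right) - 307 = - \frac{746497}{144} - 307 = - \frac{790705}{144}$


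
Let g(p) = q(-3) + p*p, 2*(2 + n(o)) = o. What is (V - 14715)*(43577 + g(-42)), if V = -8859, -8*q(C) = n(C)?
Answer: -8551032381/8 ≈ -1.0689e+9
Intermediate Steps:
n(o) = -2 + o/2
q(C) = ¼ - C/16 (q(C) = -(-2 + C/2)/8 = ¼ - C/16)
g(p) = 7/16 + p² (g(p) = (¼ - 1/16*(-3)) + p*p = (¼ + 3/16) + p² = 7/16 + p²)
(V - 14715)*(43577 + g(-42)) = (-8859 - 14715)*(43577 + (7/16 + (-42)²)) = -23574*(43577 + (7/16 + 1764)) = -23574*(43577 + 28231/16) = -23574*725463/16 = -8551032381/8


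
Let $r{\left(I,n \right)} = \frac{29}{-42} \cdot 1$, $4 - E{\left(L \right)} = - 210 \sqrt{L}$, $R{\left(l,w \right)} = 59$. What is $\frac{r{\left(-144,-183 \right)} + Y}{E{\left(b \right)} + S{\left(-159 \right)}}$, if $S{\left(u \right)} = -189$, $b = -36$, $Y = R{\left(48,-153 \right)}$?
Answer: $- \frac{90613}{13623330} - \frac{14694 i}{324365} \approx -0.0066513 - 0.045301 i$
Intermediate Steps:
$Y = 59$
$E{\left(L \right)} = 4 + 210 \sqrt{L}$ ($E{\left(L \right)} = 4 - - 210 \sqrt{L} = 4 + 210 \sqrt{L}$)
$r{\left(I,n \right)} = - \frac{29}{42}$ ($r{\left(I,n \right)} = 29 \left(- \frac{1}{42}\right) 1 = \left(- \frac{29}{42}\right) 1 = - \frac{29}{42}$)
$\frac{r{\left(-144,-183 \right)} + Y}{E{\left(b \right)} + S{\left(-159 \right)}} = \frac{- \frac{29}{42} + 59}{\left(4 + 210 \sqrt{-36}\right) - 189} = \frac{2449}{42 \left(\left(4 + 210 \cdot 6 i\right) - 189\right)} = \frac{2449}{42 \left(\left(4 + 1260 i\right) - 189\right)} = \frac{2449}{42 \left(-185 + 1260 i\right)} = \frac{2449 \frac{-185 - 1260 i}{1621825}}{42} = \frac{2449 \left(-185 - 1260 i\right)}{68116650}$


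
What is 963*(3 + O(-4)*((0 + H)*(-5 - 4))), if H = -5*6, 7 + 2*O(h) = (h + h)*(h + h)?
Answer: 7413174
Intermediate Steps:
O(h) = -7/2 + 2*h² (O(h) = -7/2 + ((h + h)*(h + h))/2 = -7/2 + ((2*h)*(2*h))/2 = -7/2 + (4*h²)/2 = -7/2 + 2*h²)
H = -30
963*(3 + O(-4)*((0 + H)*(-5 - 4))) = 963*(3 + (-7/2 + 2*(-4)²)*((0 - 30)*(-5 - 4))) = 963*(3 + (-7/2 + 2*16)*(-30*(-9))) = 963*(3 + (-7/2 + 32)*270) = 963*(3 + (57/2)*270) = 963*(3 + 7695) = 963*7698 = 7413174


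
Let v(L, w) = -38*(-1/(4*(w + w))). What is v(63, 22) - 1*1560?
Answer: -137261/88 ≈ -1559.8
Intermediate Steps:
v(L, w) = 19/(4*w) (v(L, w) = -38*(-1/(8*w)) = -(-19)/(4*w) = 19/(4*w))
v(63, 22) - 1*1560 = (19/4)/22 - 1*1560 = (19/4)*(1/22) - 1560 = 19/88 - 1560 = -137261/88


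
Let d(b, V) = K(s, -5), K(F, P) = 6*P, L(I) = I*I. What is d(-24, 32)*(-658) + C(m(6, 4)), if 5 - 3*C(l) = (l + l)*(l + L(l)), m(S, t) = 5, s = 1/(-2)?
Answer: 58925/3 ≈ 19642.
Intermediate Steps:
L(I) = I²
s = -½ ≈ -0.50000
C(l) = 5/3 - 2*l*(l + l²)/3 (C(l) = 5/3 - (l + l)*(l + l²)/3 = 5/3 - 2*l*(l + l²)/3)
d(b, V) = -30 (d(b, V) = 6*(-5) = -30)
d(-24, 32)*(-658) + C(m(6, 4)) = -30*(-658) + (5/3 - ⅔*5² - ⅔*5³) = 19740 + (5/3 - ⅔*25 - ⅔*125) = 19740 + (5/3 - 50/3 - 250/3) = 19740 - 295/3 = 58925/3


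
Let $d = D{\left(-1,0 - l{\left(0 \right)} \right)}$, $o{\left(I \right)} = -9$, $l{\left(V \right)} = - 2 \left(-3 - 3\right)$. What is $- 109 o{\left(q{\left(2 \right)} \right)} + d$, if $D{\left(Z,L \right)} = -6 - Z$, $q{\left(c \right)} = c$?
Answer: $976$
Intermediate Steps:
$l{\left(V \right)} = 12$ ($l{\left(V \right)} = \left(-2\right) \left(-6\right) = 12$)
$d = -5$ ($d = -6 - -1 = -6 + 1 = -5$)
$- 109 o{\left(q{\left(2 \right)} \right)} + d = \left(-109\right) \left(-9\right) - 5 = 981 - 5 = 976$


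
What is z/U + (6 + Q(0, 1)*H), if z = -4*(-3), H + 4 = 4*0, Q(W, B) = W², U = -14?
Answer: 36/7 ≈ 5.1429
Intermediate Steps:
H = -4 (H = -4 + 4*0 = -4 + 0 = -4)
z = 12
z/U + (6 + Q(0, 1)*H) = 12/(-14) + (6 + 0²*(-4)) = -1/14*12 + (6 + 0*(-4)) = -6/7 + (6 + 0) = -6/7 + 6 = 36/7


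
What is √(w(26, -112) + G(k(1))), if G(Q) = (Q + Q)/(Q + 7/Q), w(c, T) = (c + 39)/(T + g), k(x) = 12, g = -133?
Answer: √1834499/1057 ≈ 1.2814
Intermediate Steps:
w(c, T) = (39 + c)/(-133 + T) (w(c, T) = (c + 39)/(T - 133) = (39 + c)/(-133 + T))
G(Q) = 2*Q/(Q + 7/Q) (G(Q) = (2*Q)/(Q + 7/Q) = 2*Q/(Q + 7/Q))
√(w(26, -112) + G(k(1))) = √((39 + 26)/(-133 - 112) + 2*12²/(7 + 12²)) = √(65/(-245) + 2*144/(7 + 144)) = √(-1/245*65 + 2*144/151) = √(-13/49 + 2*144*(1/151)) = √(-13/49 + 288/151) = √(12149/7399) = √1834499/1057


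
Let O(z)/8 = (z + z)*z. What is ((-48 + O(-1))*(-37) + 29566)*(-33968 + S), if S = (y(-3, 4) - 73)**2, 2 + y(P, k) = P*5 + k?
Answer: -817089000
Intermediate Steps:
O(z) = 16*z**2 (O(z) = 8*((z + z)*z) = 8*((2*z)*z) = 8*(2*z**2) = 16*z**2)
y(P, k) = -2 + k + 5*P (y(P, k) = -2 + (P*5 + k) = -2 + (5*P + k) = -2 + (k + 5*P) = -2 + k + 5*P)
S = 7396 (S = ((-2 + 4 + 5*(-3)) - 73)**2 = ((-2 + 4 - 15) - 73)**2 = (-13 - 73)**2 = (-86)**2 = 7396)
((-48 + O(-1))*(-37) + 29566)*(-33968 + S) = ((-48 + 16*(-1)**2)*(-37) + 29566)*(-33968 + 7396) = ((-48 + 16*1)*(-37) + 29566)*(-26572) = ((-48 + 16)*(-37) + 29566)*(-26572) = (-32*(-37) + 29566)*(-26572) = (1184 + 29566)*(-26572) = 30750*(-26572) = -817089000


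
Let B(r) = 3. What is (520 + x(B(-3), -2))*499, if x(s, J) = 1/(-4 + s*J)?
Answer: 2594301/10 ≈ 2.5943e+5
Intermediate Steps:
x(s, J) = 1/(-4 + J*s)
(520 + x(B(-3), -2))*499 = (520 + 1/(-4 - 2*3))*499 = (520 + 1/(-4 - 6))*499 = (520 + 1/(-10))*499 = (520 - ⅒)*499 = (5199/10)*499 = 2594301/10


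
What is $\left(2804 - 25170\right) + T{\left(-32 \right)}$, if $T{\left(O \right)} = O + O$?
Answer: $-22430$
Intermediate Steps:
$T{\left(O \right)} = 2 O$
$\left(2804 - 25170\right) + T{\left(-32 \right)} = \left(2804 - 25170\right) + 2 \left(-32\right) = -22366 - 64 = -22430$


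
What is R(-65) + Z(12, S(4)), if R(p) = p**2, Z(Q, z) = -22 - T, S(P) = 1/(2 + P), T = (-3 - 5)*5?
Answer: 4243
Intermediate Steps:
T = -40 (T = -8*5 = -40)
Z(Q, z) = 18 (Z(Q, z) = -22 - 1*(-40) = -22 + 40 = 18)
R(-65) + Z(12, S(4)) = (-65)**2 + 18 = 4225 + 18 = 4243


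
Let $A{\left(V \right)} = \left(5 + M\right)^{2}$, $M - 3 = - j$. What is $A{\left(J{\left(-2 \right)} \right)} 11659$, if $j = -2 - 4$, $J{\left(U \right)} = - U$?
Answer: $2285164$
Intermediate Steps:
$j = -6$
$M = 9$ ($M = 3 - -6 = 3 + 6 = 9$)
$A{\left(V \right)} = 196$ ($A{\left(V \right)} = \left(5 + 9\right)^{2} = 14^{2} = 196$)
$A{\left(J{\left(-2 \right)} \right)} 11659 = 196 \cdot 11659 = 2285164$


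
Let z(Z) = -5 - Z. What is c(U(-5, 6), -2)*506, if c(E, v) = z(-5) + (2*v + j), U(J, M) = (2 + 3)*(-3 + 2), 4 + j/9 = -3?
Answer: -33902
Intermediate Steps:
j = -63 (j = -36 + 9*(-3) = -36 - 27 = -63)
U(J, M) = -5 (U(J, M) = 5*(-1) = -5)
c(E, v) = -63 + 2*v (c(E, v) = (-5 - 1*(-5)) + (2*v - 63) = (-5 + 5) + (-63 + 2*v) = 0 + (-63 + 2*v) = -63 + 2*v)
c(U(-5, 6), -2)*506 = (-63 + 2*(-2))*506 = (-63 - 4)*506 = -67*506 = -33902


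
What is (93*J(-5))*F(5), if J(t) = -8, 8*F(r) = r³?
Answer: -11625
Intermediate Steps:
F(r) = r³/8
(93*J(-5))*F(5) = (93*(-8))*((⅛)*5³) = -93*125 = -744*125/8 = -11625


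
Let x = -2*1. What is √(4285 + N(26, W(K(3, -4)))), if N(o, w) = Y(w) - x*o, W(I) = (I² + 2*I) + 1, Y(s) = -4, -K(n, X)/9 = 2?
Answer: √4333 ≈ 65.826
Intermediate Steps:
K(n, X) = -18 (K(n, X) = -9*2 = -18)
x = -2
W(I) = 1 + I² + 2*I
N(o, w) = -4 + 2*o (N(o, w) = -4 - (-2)*o = -4 + 2*o)
√(4285 + N(26, W(K(3, -4)))) = √(4285 + (-4 + 2*26)) = √(4285 + (-4 + 52)) = √(4285 + 48) = √4333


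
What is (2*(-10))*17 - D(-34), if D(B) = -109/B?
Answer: -11669/34 ≈ -343.21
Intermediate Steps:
(2*(-10))*17 - D(-34) = (2*(-10))*17 - (-109)/(-34) = -20*17 - (-109)*(-1)/34 = -340 - 1*109/34 = -340 - 109/34 = -11669/34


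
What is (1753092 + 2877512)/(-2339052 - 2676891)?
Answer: -243716/263997 ≈ -0.92318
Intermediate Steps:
(1753092 + 2877512)/(-2339052 - 2676891) = 4630604/(-5015943) = 4630604*(-1/5015943) = -243716/263997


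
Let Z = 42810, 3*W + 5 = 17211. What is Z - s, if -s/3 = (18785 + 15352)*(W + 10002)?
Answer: 1611718854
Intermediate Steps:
W = 17206/3 (W = -5/3 + (1/3)*17211 = -5/3 + 5737 = 17206/3 ≈ 5735.3)
s = -1611676044 (s = -3*(18785 + 15352)*(17206/3 + 10002) = -102411*47212/3 = -3*537225348 = -1611676044)
Z - s = 42810 - 1*(-1611676044) = 42810 + 1611676044 = 1611718854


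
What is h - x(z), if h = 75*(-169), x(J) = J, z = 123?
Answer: -12798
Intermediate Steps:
h = -12675
h - x(z) = -12675 - 1*123 = -12675 - 123 = -12798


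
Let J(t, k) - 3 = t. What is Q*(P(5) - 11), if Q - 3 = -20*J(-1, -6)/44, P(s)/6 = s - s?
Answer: -23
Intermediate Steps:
P(s) = 0 (P(s) = 6*(s - s) = 6*0 = 0)
J(t, k) = 3 + t
Q = 23/11 (Q = 3 - 20*(3 - 1)/44 = 3 - 40/44 = 3 - 20*1/22 = 3 - 10/11 = 23/11 ≈ 2.0909)
Q*(P(5) - 11) = 23*(0 - 11)/11 = (23/11)*(-11) = -23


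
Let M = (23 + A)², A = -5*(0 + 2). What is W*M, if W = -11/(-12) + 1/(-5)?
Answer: 7267/60 ≈ 121.12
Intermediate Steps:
A = -10 (A = -5*2 = -10)
W = 43/60 (W = -11*(-1/12) + 1*(-⅕) = 11/12 - ⅕ = 43/60 ≈ 0.71667)
M = 169 (M = (23 - 10)² = 13² = 169)
W*M = (43/60)*169 = 7267/60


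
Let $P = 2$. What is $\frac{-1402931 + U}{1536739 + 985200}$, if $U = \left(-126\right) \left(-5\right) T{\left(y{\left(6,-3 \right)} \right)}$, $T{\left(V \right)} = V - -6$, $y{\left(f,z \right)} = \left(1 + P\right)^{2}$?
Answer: $- \frac{1393481}{2521939} \approx -0.55254$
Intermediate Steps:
$y{\left(f,z \right)} = 9$ ($y{\left(f,z \right)} = \left(1 + 2\right)^{2} = 3^{2} = 9$)
$T{\left(V \right)} = 6 + V$ ($T{\left(V \right)} = V + 6 = 6 + V$)
$U = 9450$ ($U = \left(-126\right) \left(-5\right) \left(6 + 9\right) = 630 \cdot 15 = 9450$)
$\frac{-1402931 + U}{1536739 + 985200} = \frac{-1402931 + 9450}{1536739 + 985200} = - \frac{1393481}{2521939}$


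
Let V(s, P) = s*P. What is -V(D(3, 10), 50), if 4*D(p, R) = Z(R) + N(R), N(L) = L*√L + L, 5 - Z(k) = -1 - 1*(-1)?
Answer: -375/2 - 125*√10 ≈ -582.79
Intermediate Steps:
Z(k) = 5 (Z(k) = 5 - (-1 - 1*(-1)) = 5 - (-1 + 1) = 5 - 1*0 = 5 + 0 = 5)
N(L) = L + L^(3/2) (N(L) = L^(3/2) + L = L + L^(3/2))
D(p, R) = 5/4 + R/4 + R^(3/2)/4 (D(p, R) = (5 + (R + R^(3/2)))/4 = (5 + R + R^(3/2))/4 = 5/4 + R/4 + R^(3/2)/4)
V(s, P) = P*s
-V(D(3, 10), 50) = -50*(5/4 + (¼)*10 + 10^(3/2)/4) = -50*(5/4 + 5/2 + (10*√10)/4) = -50*(5/4 + 5/2 + 5*√10/2) = -50*(15/4 + 5*√10/2) = -(375/2 + 125*√10) = -375/2 - 125*√10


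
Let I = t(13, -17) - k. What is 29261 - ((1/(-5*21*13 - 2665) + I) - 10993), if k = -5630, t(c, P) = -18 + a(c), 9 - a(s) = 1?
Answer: 139575021/4030 ≈ 34634.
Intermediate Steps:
a(s) = 8 (a(s) = 9 - 1*1 = 9 - 1 = 8)
t(c, P) = -10 (t(c, P) = -18 + 8 = -10)
I = 5620 (I = -10 - 1*(-5630) = -10 + 5630 = 5620)
29261 - ((1/(-5*21*13 - 2665) + I) - 10993) = 29261 - ((1/(-5*21*13 - 2665) + 5620) - 10993) = 29261 - ((1/(-105*13 - 2665) + 5620) - 10993) = 29261 - ((1/(-1365 - 2665) + 5620) - 10993) = 29261 - ((1/(-4030) + 5620) - 10993) = 29261 - ((-1/4030 + 5620) - 10993) = 29261 - (22648599/4030 - 10993) = 29261 - 1*(-21653191/4030) = 29261 + 21653191/4030 = 139575021/4030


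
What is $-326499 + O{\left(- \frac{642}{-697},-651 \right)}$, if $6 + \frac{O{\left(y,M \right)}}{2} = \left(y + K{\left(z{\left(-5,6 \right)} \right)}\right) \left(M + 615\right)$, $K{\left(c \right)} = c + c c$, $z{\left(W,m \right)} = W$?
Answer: $- \frac{228628071}{697} \approx -3.2802 \cdot 10^{5}$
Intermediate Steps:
$K{\left(c \right)} = c + c^{2}$
$O{\left(y,M \right)} = -12 + 2 \left(20 + y\right) \left(615 + M\right)$ ($O{\left(y,M \right)} = -12 + 2 \left(y - 5 \left(1 - 5\right)\right) \left(M + 615\right) = -12 + 2 \left(y - -20\right) \left(615 + M\right) = -12 + 2 \left(y + 20\right) \left(615 + M\right) = -12 + 2 \left(20 + y\right) \left(615 + M\right)$)
$-326499 + O{\left(- \frac{642}{-697},-651 \right)} = -326499 + \left(24588 + 40 \left(-651\right) + 1230 \left(- \frac{642}{-697}\right) + 2 \left(-651\right) \left(- \frac{642}{-697}\right)\right) = -326499 + \left(24588 - 26040 + 1230 \left(\left(-642\right) \left(- \frac{1}{697}\right)\right) + 2 \left(-651\right) \left(\left(-642\right) \left(- \frac{1}{697}\right)\right)\right) = -326499 + \left(24588 - 26040 + 1230 \cdot \frac{642}{697} + 2 \left(-651\right) \frac{642}{697}\right) = -326499 + \left(24588 - 26040 + \frac{19260}{17} - \frac{835884}{697}\right) = -326499 - \frac{1058268}{697} = - \frac{228628071}{697}$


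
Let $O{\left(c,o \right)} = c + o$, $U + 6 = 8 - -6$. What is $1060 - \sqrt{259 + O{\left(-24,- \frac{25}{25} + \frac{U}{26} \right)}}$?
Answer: $1060 - \frac{\sqrt{39598}}{13} \approx 1044.7$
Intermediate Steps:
$U = 8$ ($U = -6 + \left(8 - -6\right) = -6 + \left(8 + 6\right) = -6 + 14 = 8$)
$1060 - \sqrt{259 + O{\left(-24,- \frac{25}{25} + \frac{U}{26} \right)}} = 1060 - \sqrt{259 + \left(-24 + \left(- \frac{25}{25} + \frac{8}{26}\right)\right)} = 1060 - \sqrt{259 + \left(-24 + \left(\left(-25\right) \frac{1}{25} + 8 \cdot \frac{1}{26}\right)\right)} = 1060 - \sqrt{259 + \left(-24 + \left(-1 + \frac{4}{13}\right)\right)} = 1060 - \sqrt{259 - \frac{321}{13}} = 1060 - \sqrt{\frac{3046}{13}} = 1060 - \frac{\sqrt{39598}}{13}$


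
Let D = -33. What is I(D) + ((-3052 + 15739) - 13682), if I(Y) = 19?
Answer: -976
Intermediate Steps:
I(D) + ((-3052 + 15739) - 13682) = 19 + ((-3052 + 15739) - 13682) = 19 + (12687 - 13682) = 19 - 995 = -976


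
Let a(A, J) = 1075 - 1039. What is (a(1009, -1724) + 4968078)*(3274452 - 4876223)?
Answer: -7957780929894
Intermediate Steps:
a(A, J) = 36
(a(1009, -1724) + 4968078)*(3274452 - 4876223) = (36 + 4968078)*(3274452 - 4876223) = 4968114*(-1601771) = -7957780929894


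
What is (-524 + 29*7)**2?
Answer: 103041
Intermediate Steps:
(-524 + 29*7)**2 = (-524 + 203)**2 = (-321)**2 = 103041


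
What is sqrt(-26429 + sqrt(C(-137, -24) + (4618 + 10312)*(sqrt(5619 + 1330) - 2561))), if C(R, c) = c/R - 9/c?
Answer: sqrt(-1984183604 + 137*sqrt(274)*sqrt(-41906359477 + 16363280*sqrt(6949)))/274 ≈ 18.585 + 163.63*I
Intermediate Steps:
C(R, c) = -9/c + c/R
sqrt(-26429 + sqrt(C(-137, -24) + (4618 + 10312)*(sqrt(5619 + 1330) - 2561))) = sqrt(-26429 + sqrt((-9/(-24) - 24/(-137)) + (4618 + 10312)*(sqrt(5619 + 1330) - 2561))) = sqrt(-26429 + sqrt((-9*(-1/24) - 24*(-1/137)) + 14930*(sqrt(6949) - 2561))) = sqrt(-26429 + sqrt((3/8 + 24/137) + 14930*(-2561 + sqrt(6949)))) = sqrt(-26429 + sqrt(603/1096 + (-38235730 + 14930*sqrt(6949)))) = sqrt(-26429 + sqrt(-41906359477/1096 + 14930*sqrt(6949)))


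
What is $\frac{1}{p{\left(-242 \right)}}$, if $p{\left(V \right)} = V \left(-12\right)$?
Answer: $\frac{1}{2904} \approx 0.00034435$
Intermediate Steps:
$p{\left(V \right)} = - 12 V$
$\frac{1}{p{\left(-242 \right)}} = \frac{1}{\left(-12\right) \left(-242\right)} = \frac{1}{2904}$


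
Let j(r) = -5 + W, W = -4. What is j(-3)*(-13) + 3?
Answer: 120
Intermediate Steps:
j(r) = -9 (j(r) = -5 - 4 = -9)
j(-3)*(-13) + 3 = -9*(-13) + 3 = 117 + 3 = 120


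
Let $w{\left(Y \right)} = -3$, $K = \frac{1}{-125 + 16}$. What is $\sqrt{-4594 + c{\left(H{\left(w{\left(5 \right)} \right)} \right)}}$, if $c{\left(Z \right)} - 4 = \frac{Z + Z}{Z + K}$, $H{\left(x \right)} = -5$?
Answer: $\frac{5 i \sqrt{13677573}}{273} \approx 67.735 i$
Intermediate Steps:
$K = - \frac{1}{109}$ ($K = \frac{1}{-109} = - \frac{1}{109} \approx -0.0091743$)
$c{\left(Z \right)} = 4 + \frac{2 Z}{- \frac{1}{109} + Z}$ ($c{\left(Z \right)} = 4 + \frac{Z + Z}{Z - \frac{1}{109}} = 4 + \frac{2 Z}{- \frac{1}{109} + Z}$)
$\sqrt{-4594 + c{\left(H{\left(w{\left(5 \right)} \right)} \right)}} = \sqrt{-4594 + \frac{2 \left(-2 + 327 \left(-5\right)\right)}{-1 + 109 \left(-5\right)}} = \sqrt{-4594 + \frac{2 \left(-2 - 1635\right)}{-1 - 545}} = \sqrt{-4594 + 2 \frac{1}{-546} \left(-1637\right)} = \sqrt{-4594 + 2 \left(- \frac{1}{546}\right) \left(-1637\right)} = \sqrt{-4594 + \frac{1637}{273}} = \sqrt{- \frac{1252525}{273}} = \frac{5 i \sqrt{13677573}}{273}$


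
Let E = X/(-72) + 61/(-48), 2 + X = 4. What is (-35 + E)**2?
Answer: 27321529/20736 ≈ 1317.6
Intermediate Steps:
X = 2 (X = -2 + 4 = 2)
E = -187/144 (E = 2/(-72) + 61/(-48) = 2*(-1/72) + 61*(-1/48) = -1/36 - 61/48 = -187/144 ≈ -1.2986)
(-35 + E)**2 = (-35 - 187/144)**2 = (-5227/144)**2 = 27321529/20736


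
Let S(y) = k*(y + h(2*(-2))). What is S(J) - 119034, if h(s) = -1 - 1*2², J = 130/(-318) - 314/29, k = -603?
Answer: -167907192/1537 ≈ -1.0924e+5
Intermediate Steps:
J = -51811/4611 (J = 130*(-1/318) - 314*1/29 = -65/159 - 314/29 = -51811/4611 ≈ -11.236)
h(s) = -5 (h(s) = -1 - 1*4 = -1 - 4 = -5)
S(y) = 3015 - 603*y (S(y) = -603*(y - 5) = -603*(-5 + y) = 3015 - 603*y)
S(J) - 119034 = (3015 - 603*(-51811/4611)) - 119034 = (3015 + 10414011/1537) - 119034 = 15048066/1537 - 119034 = -167907192/1537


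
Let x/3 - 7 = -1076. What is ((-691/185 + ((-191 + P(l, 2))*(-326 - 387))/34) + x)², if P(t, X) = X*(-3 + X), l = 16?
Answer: 27690127903881/39564100 ≈ 6.9988e+5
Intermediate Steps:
x = -3207 (x = 21 + 3*(-1076) = 21 - 3228 = -3207)
((-691/185 + ((-191 + P(l, 2))*(-326 - 387))/34) + x)² = ((-691/185 + ((-191 + 2*(-3 + 2))*(-326 - 387))/34) - 3207)² = ((-691*1/185 + ((-191 + 2*(-1))*(-713))*(1/34)) - 3207)² = ((-691/185 + ((-191 - 2)*(-713))*(1/34)) - 3207)² = ((-691/185 - 193*(-713)*(1/34)) - 3207)² = ((-691/185 + 137609*(1/34)) - 3207)² = ((-691/185 + 137609/34) - 3207)² = (25434171/6290 - 3207)² = (5262141/6290)² = 27690127903881/39564100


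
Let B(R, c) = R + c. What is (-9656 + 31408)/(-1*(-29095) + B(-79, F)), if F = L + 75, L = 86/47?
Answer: 1022344/1367363 ≈ 0.74768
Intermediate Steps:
L = 86/47 (L = 86*(1/47) = 86/47 ≈ 1.8298)
F = 3611/47 (F = 86/47 + 75 = 3611/47 ≈ 76.830)
(-9656 + 31408)/(-1*(-29095) + B(-79, F)) = (-9656 + 31408)/(-1*(-29095) + (-79 + 3611/47)) = 21752/(29095 - 102/47) = 21752/(1367363/47) = 21752*(47/1367363) = 1022344/1367363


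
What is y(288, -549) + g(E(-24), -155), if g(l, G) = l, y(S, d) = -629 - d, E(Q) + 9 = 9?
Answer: -80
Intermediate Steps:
E(Q) = 0 (E(Q) = -9 + 9 = 0)
y(288, -549) + g(E(-24), -155) = (-629 - 1*(-549)) + 0 = (-629 + 549) + 0 = -80 + 0 = -80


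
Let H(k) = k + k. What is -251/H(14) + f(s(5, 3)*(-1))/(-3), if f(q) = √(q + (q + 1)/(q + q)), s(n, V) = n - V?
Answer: -251/28 - I*√7/6 ≈ -8.9643 - 0.44096*I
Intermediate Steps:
H(k) = 2*k
f(q) = √(q + (1 + q)/(2*q)) (f(q) = √(q + (1 + q)/((2*q))) = √(q + (1 + q)*(1/(2*q))) = √(q + (1 + q)/(2*q)))
-251/H(14) + f(s(5, 3)*(-1))/(-3) = -251/(2*14) + (√(2 + 2/(((5 - 1*3)*(-1))) + 4*((5 - 1*3)*(-1)))/2)/(-3) = -251/28 + (√(2 + 2/(((5 - 3)*(-1))) + 4*((5 - 3)*(-1)))/2)*(-⅓) = -251*1/28 + (√(2 + 2/((2*(-1))) + 4*(2*(-1)))/2)*(-⅓) = -251/28 + (√(2 + 2/(-2) + 4*(-2))/2)*(-⅓) = -251/28 + (√(2 + 2*(-½) - 8)/2)*(-⅓) = -251/28 + (√(2 - 1 - 8)/2)*(-⅓) = -251/28 + (√(-7)/2)*(-⅓) = -251/28 + ((I*√7)/2)*(-⅓) = -251/28 + (I*√7/2)*(-⅓) = -251/28 - I*√7/6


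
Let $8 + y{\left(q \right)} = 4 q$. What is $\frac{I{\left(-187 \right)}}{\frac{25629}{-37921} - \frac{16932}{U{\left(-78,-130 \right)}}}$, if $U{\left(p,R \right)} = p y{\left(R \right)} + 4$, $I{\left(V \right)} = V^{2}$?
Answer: $- \frac{13654434146353}{424421406} \approx -32172.0$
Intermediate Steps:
$y{\left(q \right)} = -8 + 4 q$
$U{\left(p,R \right)} = 4 + p \left(-8 + 4 R\right)$ ($U{\left(p,R \right)} = p \left(-8 + 4 R\right) + 4 = 4 + p \left(-8 + 4 R\right)$)
$\frac{I{\left(-187 \right)}}{\frac{25629}{-37921} - \frac{16932}{U{\left(-78,-130 \right)}}} = \frac{\left(-187\right)^{2}}{\frac{25629}{-37921} - \frac{16932}{4 + 4 \left(-78\right) \left(-2 - 130\right)}} = \frac{34969}{25629 \left(- \frac{1}{37921}\right) - \frac{16932}{4 + 4 \left(-78\right) \left(-132\right)}} = \frac{34969}{- \frac{25629}{37921} - \frac{16932}{4 + 41184}} = \frac{34969}{- \frac{25629}{37921} - \frac{16932}{41188}} = \frac{34969}{- \frac{25629}{37921} - \frac{4233}{10297}} = \frac{34969}{- \frac{424421406}{390472537}} = 34969 \left(- \frac{390472537}{424421406}\right) = - \frac{13654434146353}{424421406}$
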